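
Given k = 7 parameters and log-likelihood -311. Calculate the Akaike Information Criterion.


Compute:
2k = 2*7 = 14.
-2*loglik = -2*(-311) = 622.
AIC = 14 + 622 = 636.

636


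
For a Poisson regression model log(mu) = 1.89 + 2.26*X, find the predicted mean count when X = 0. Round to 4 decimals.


Compute eta = 1.89 + 2.26 * 0 = 1.8900.
Apply inverse link: mu = e^1.8900 = 6.6194.

6.6194


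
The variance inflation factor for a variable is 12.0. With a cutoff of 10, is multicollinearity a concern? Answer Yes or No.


Check: VIF = 12.0 vs threshold = 10.
Since 12.0 >= 10, the answer is Yes.

Yes


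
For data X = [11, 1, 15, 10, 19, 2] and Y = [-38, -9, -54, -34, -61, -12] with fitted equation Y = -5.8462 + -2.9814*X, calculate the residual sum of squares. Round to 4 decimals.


Compute predicted values, then residuals = yi - yhat_i.
Residuals: [0.6416, -0.1724, -3.4328, 1.6602, 1.4928, -0.1910].
SSres = sum(residual^2) = 17.2467.

17.2467


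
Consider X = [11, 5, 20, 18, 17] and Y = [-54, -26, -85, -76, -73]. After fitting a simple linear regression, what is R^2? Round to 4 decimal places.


Fit the OLS line: b0 = -8.7308, b1 = -3.8077.
SSres = 16.4231.
SStot = 2202.8000.
R^2 = 1 - 16.4231/2202.8000 = 0.9925.

0.9925


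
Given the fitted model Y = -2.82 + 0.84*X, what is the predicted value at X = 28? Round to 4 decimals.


Substitute X = 28 into the equation:
Y = -2.82 + 0.84 * 28 = -2.82 + 23.5200 = 20.7000.

20.7000


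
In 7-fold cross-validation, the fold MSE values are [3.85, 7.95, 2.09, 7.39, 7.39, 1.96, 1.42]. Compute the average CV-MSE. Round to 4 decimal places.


Add all fold MSEs: 32.0500.
Divide by k = 7: 32.0500/7 = 4.5786.

4.5786


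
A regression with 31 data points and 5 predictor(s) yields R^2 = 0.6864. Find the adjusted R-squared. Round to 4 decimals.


Plug in: Adj R^2 = 1 - (1 - 0.6864) * 30/25.
= 1 - 0.3136 * 30/25
= 1 - 9.4080 / 25
= 1 - 0.3763 = 0.6237.

0.6237


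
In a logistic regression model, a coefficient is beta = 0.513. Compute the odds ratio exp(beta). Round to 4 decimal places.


Odds ratio = exp(beta) = exp(0.513).
= 1.6703.

1.6703


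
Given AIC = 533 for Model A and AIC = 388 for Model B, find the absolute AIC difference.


Compute |533 - 388| = 145.
Model B has the smaller AIC.

145


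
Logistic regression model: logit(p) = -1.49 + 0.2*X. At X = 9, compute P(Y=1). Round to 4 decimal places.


Linear predictor: z = -1.49 + 0.2 * 9 = 0.3100.
P = 1/(1 + exp(-0.3100)) = 1/(1 + 0.7334) = 0.5769.

0.5769


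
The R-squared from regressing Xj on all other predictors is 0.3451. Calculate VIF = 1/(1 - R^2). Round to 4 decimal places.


Denominator: 1 - 0.3451 = 0.6549.
VIF = 1 / 0.6549 = 1.5270.

1.5270


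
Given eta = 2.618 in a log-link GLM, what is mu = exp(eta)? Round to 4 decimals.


The inverse log link gives:
mu = exp(2.618) = 13.7083.

13.7083


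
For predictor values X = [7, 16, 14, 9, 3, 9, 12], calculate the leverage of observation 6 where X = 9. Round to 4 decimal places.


Mean of X: xbar = 10.0000.
SXX = 116.0000.
For X = 9: h = 1/7 + (9 - 10.0000)^2/116.0000 = 0.1515.

0.1515


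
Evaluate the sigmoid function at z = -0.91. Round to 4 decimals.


exp(0.9100) = 2.4843.
1 + exp(-z) = 3.4843.
sigmoid = 1/3.4843 = 0.2870.

0.2870


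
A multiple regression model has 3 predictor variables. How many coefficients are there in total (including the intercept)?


Each predictor gets one coefficient, plus one intercept.
Total parameters = 3 + 1 = 4.

4


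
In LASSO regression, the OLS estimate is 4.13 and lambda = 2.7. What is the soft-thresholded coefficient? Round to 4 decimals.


|beta_OLS| = 4.13.
lambda = 2.7.
Since |beta| > lambda, coefficient = sign(beta)*(|beta| - lambda) = 1.4300.
Result = 1.4300.

1.4300


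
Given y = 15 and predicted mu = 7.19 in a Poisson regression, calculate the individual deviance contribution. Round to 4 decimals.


Compute y*ln(y/mu) = 15*ln(15/7.19) = 15*0.735359 = 11.030385.
y - mu = 7.81.
D = 2*(11.030385 - (7.81)) = 6.440770, which rounds to 6.4408.

6.4408


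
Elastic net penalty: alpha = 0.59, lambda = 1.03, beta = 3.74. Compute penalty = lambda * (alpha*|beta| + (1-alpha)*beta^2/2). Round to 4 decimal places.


L1 component = 0.59 * |3.74| = 2.2066.
L2 component = 0.41 * 3.74^2 / 2 = 2.8675.
Penalty = 1.03 * (2.2066 + 2.8675) = 1.03 * 5.0741 = 5.2263.

5.2263


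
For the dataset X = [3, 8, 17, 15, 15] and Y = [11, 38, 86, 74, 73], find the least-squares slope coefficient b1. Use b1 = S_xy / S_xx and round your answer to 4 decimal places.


First compute the means: xbar = 11.6000, ybar = 56.4000.
Then S_xx = sum((xi - xbar)^2) = 139.2000.
S_xy = sum((xi - xbar)(yi - ybar)) = 732.8000.
b1 = S_xy / S_xx = 732.8000 / 139.2000 = 5.2644.

5.2644


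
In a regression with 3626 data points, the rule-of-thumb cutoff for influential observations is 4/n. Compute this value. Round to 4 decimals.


Cook's distance cutoff = 4/n = 4/3626.
= 0.0011.

0.0011


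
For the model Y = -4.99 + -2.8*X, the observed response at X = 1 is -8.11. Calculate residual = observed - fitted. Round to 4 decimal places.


Compute yhat = -4.99 + (-2.8)(1) = -7.7900.
Residual = actual - predicted = -8.11 - -7.7900 = -0.3200.

-0.3200


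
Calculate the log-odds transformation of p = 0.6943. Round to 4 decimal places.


1 - p = 0.3057.
p/(1-p) = 2.2712.
logit = ln(2.2712) = 0.8203.

0.8203


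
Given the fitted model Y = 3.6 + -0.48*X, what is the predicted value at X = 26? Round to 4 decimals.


Substitute X = 26 into the equation:
Y = 3.6 + -0.48 * 26 = 3.6 + -12.4800 = -8.8800.

-8.8800


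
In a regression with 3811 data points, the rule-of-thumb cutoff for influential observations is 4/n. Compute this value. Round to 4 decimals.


The threshold is 4/n.
4/3811 = 0.0010.

0.0010


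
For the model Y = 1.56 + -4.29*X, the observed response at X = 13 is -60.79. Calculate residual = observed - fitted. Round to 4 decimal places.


Predicted = 1.56 + -4.29 * 13 = -54.2100.
Residual = -60.79 - -54.2100 = -6.5800.

-6.5800


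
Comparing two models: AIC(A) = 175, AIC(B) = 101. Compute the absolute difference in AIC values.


Compute |175 - 101| = 74.
Model B has the smaller AIC.

74


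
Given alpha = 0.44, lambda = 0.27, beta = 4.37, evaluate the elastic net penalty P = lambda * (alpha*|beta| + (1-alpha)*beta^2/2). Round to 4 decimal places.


alpha * |beta| = 0.44 * 4.37 = 1.9228.
(1-alpha) * beta^2/2 = 0.56 * 19.0969/2 = 5.3471.
Total = 0.27 * (1.9228 + 5.3471) = 1.9629.

1.9629


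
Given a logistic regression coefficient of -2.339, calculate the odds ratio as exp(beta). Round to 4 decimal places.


exp(-2.339) = 0.0964.
So the odds ratio is 0.0964.

0.0964


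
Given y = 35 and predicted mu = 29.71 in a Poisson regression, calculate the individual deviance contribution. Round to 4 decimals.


y/mu = 35/29.71 = 1.178055 (approx.), and ln(35/29.71) = 0.163864.
y * ln(y/mu) = 35 * 0.163864 = 5.735240.
y - mu = 5.29.
D = 2 * (5.735240 - 5.29) = 0.890480, which rounds to 0.8905.

0.8905


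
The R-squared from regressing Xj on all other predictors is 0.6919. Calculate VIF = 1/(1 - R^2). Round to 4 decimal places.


Denominator: 1 - 0.6919 = 0.3081.
VIF = 1 / 0.3081 = 3.2457.

3.2457


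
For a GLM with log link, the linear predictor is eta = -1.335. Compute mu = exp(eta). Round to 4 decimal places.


mu = exp(eta) = exp(-1.335).
= 0.2632.

0.2632


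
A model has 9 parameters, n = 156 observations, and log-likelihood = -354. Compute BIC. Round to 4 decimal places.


ln(156) = 5.049856.
k * ln(n) = 9 * 5.049856 = 45.448704.
-2L = 708.
BIC = 45.448704 + 708 = 753.448704, which rounds to 753.4487.

753.4487


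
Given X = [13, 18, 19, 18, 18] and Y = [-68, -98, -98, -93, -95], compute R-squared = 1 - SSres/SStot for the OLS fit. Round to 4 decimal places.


The fitted line is Y = -0.1754 + -5.2456*X.
SSres = 17.8246, SStot = 645.2000.
R^2 = 1 - SSres/SStot = 0.9724.

0.9724


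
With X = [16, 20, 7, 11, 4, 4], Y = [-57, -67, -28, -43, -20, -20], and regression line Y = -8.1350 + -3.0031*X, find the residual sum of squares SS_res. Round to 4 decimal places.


Compute predicted values, then residuals = yi - yhat_i.
Residuals: [-0.8154, 1.1970, 1.1567, -1.8309, 0.1474, 0.1474].
SSres = sum(residual^2) = 6.8313.

6.8313


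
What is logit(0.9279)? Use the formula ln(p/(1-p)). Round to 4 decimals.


1 - p = 0.0721.
p/(1-p) = 12.8696.
logit = ln(12.8696) = 2.5549.

2.5549


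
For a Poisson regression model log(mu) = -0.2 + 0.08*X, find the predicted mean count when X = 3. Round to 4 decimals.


eta = -0.2 + 0.08 * 3 = 0.0400.
mu = exp(0.0400) = 1.0408.

1.0408


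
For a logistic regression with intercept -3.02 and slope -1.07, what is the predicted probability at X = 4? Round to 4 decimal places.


z = -3.02 + -1.07 * 4 = -7.3000.
Sigmoid: P = 1 / (1 + exp(7.3000)) = 0.0007.

0.0007


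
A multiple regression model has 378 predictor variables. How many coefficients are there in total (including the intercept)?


Total coefficients = number of predictors + 1 (for the intercept).
= 378 + 1 = 379.

379


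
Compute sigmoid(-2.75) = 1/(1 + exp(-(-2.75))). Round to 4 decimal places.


First, exp(2.7500) = 15.6426.
Then sigma(z) = 1/(1 + 15.6426) = 0.0601.

0.0601


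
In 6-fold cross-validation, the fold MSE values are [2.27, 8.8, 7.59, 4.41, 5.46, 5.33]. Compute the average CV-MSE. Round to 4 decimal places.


Total MSE across folds = 33.8600.
CV-MSE = 33.8600/6 = 5.6433.

5.6433


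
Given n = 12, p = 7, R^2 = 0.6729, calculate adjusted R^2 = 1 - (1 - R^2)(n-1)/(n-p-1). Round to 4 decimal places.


Adjusted R^2 = 1 - (1 - R^2) * (n-1)/(n-p-1).
(1 - R^2) = 0.3271.
(n-1)/(n-p-1) = 11/4.
(1 - R^2) * (n-1) = 0.3271 * 11 = 3.5981.
Divide by (n-p-1): 3.5981 / 4 = 0.8995.
Adj R^2 = 1 - 0.8995 = 0.1005.

0.1005


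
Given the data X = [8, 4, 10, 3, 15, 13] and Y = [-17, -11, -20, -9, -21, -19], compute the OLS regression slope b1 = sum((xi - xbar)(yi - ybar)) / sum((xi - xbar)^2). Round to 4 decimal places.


Calculate xbar = 8.8333, ybar = -16.1667.
S_xx = 114.8333, S_xy = -112.1667.
Using b1 = S_xy / S_xx = -112.1667 / 114.8333, we get b1 = -0.9768.

-0.9768


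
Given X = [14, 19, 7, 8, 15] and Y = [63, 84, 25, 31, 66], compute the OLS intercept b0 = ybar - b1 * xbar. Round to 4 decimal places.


The slope is b1 = 4.9565.
Sample means are xbar = 12.6000 and ybar = 53.8000.
Intercept: b0 = 53.8000 - (4.9565)(12.6000) = -8.6522.

-8.6522


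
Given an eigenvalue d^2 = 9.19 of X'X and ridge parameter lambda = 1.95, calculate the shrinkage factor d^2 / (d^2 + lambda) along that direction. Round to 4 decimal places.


Denominator = d^2 + lambda = 9.19 + 1.95 = 11.1400.
Shrinkage = 9.19 / 11.1400 = 0.8250.

0.8250


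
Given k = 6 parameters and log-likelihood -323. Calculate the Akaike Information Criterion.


AIC = 2k - 2*loglik = 2(6) - 2(-323).
= 12 + 646 = 658.

658


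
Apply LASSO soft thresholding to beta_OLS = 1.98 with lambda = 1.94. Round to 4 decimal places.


Check: |1.98| = 1.98 vs lambda = 1.94.
Since |beta| > lambda, coefficient = sign(beta)*(|beta| - lambda) = 0.0400.
Soft-thresholded coefficient = 0.0400.

0.0400


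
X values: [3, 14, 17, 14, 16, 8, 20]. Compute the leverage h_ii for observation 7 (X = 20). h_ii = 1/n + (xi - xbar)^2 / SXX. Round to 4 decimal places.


n = 7, xbar = 13.1429.
SXX = sum((xi - xbar)^2) = 200.8571.
h = 1/7 + (20 - 13.1429)^2 / 200.8571 = 0.3770.

0.3770


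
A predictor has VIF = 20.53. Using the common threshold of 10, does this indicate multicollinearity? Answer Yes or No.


The threshold is 10.
VIF = 20.53 is >= 10.
Multicollinearity indication: Yes.

Yes


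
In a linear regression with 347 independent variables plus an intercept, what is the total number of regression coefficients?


Each predictor gets one coefficient, plus one intercept.
Total parameters = 347 + 1 = 348.

348


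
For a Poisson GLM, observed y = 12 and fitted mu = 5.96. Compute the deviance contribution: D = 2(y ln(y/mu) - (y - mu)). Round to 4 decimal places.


y/mu = 12/5.96 = 2.013423 (approx.), and ln(12/5.96) = 0.699836.
y * ln(y/mu) = 12 * 0.699836 = 8.398032.
y - mu = 6.04.
D = 2 * (8.398032 - 6.04) = 4.716064, which rounds to 4.7161.

4.7161


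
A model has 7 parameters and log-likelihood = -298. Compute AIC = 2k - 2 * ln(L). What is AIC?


Compute:
2k = 2*7 = 14.
-2*loglik = -2*(-298) = 596.
AIC = 14 + 596 = 610.

610


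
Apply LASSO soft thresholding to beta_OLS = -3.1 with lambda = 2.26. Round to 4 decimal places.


Check: |-3.1| = 3.1 vs lambda = 2.26.
Since |beta| > lambda, coefficient = sign(beta)*(|beta| - lambda) = -0.8400.
Soft-thresholded coefficient = -0.8400.

-0.8400


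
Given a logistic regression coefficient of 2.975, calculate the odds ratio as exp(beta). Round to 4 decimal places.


The odds ratio is computed as:
OR = e^(2.975) = 19.5896.

19.5896


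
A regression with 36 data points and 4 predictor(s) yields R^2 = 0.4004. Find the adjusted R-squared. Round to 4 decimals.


Adjusted R^2 = 1 - (1 - R^2) * (n-1)/(n-p-1).
(1 - R^2) = 0.5996.
(n-1)/(n-p-1) = 35/31.
(1 - R^2) * (n-1) = 0.5996 * 35 = 20.9860.
Divide by (n-p-1): 20.9860 / 31 = 0.6770.
Adj R^2 = 1 - 0.6770 = 0.3230.

0.3230


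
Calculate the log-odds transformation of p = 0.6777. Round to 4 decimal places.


The odds are p/(1-p) = 0.6777 / 0.3223 = 2.1027.
logit(p) = ln(2.1027) = 0.7432.

0.7432


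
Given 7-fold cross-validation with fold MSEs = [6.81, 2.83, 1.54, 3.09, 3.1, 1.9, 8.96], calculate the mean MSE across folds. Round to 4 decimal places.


Total MSE across folds = 28.2300.
CV-MSE = 28.2300/7 = 4.0329.

4.0329


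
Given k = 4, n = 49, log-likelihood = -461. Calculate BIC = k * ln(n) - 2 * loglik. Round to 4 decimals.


Compute k*ln(n) = 4*ln(49) = 4*3.891820 = 15.567280.
Then -2*loglik = 922.
BIC = 15.567280 + 922 = 937.567280, which rounds to 937.5673.

937.5673


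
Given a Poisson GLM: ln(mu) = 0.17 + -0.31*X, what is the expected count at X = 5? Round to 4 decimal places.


eta = 0.17 + -0.31 * 5 = -1.3800.
mu = exp(-1.3800) = 0.2516.

0.2516


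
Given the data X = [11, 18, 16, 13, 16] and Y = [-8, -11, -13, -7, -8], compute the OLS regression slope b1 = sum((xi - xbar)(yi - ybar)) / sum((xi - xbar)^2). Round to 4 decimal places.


First compute the means: xbar = 14.8000, ybar = -9.4000.
Then S_xx = sum((xi - xbar)^2) = 30.8000.
S_xy = sum((xi - xbar)(yi - ybar)) = -17.4000.
b1 = S_xy / S_xx = -17.4000 / 30.8000 = -0.5649.

-0.5649


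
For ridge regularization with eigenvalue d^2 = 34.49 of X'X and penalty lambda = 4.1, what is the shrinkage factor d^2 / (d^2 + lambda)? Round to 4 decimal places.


Denominator = d^2 + lambda = 34.49 + 4.1 = 38.5900.
Shrinkage = 34.49 / 38.5900 = 0.8938.

0.8938


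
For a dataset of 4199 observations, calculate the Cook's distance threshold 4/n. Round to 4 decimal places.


The threshold is 4/n.
4/4199 = 0.0010.

0.0010


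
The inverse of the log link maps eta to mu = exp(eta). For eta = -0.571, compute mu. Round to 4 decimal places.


mu = exp(eta) = exp(-0.571).
= 0.5650.

0.5650


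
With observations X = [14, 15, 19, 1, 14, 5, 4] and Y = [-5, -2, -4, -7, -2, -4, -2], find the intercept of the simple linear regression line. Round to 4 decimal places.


Compute b1 = 0.1017 from the OLS formula.
With xbar = 10.2857 and ybar = -3.7143, the intercept is:
b0 = -3.7143 - 0.1017 * 10.2857 = -4.7607.

-4.7607


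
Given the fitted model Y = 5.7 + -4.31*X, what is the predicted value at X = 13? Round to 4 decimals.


Predicted value:
Y = 5.7 + (-4.31)(13) = 5.7 + -56.0300 = -50.3300.

-50.3300


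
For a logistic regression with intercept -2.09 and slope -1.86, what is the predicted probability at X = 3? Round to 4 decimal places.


Compute z = -2.09 + (-1.86)(3) = -7.6700.
exp(-z) = 2143.0814.
P = 1/(1 + 2143.0814) = 0.0005.

0.0005


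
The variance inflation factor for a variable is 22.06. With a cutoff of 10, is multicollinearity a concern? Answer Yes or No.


The threshold is 10.
VIF = 22.06 is >= 10.
Multicollinearity indication: Yes.

Yes


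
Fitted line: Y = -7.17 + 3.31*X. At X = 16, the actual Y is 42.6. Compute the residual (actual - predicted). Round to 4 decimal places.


Fitted value at X = 16 is yhat = -7.17 + 3.31*16 = 45.7900.
Residual = 42.6 - 45.7900 = -3.1900.

-3.1900


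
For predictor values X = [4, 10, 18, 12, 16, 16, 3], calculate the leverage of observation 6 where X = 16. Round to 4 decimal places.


Mean of X: xbar = 11.2857.
SXX = 213.4286.
For X = 16: h = 1/7 + (16 - 11.2857)^2/213.4286 = 0.2470.

0.2470


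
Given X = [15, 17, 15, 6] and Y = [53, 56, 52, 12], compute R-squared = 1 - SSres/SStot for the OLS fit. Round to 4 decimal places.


Fit the OLS line: b0 = -12.6186, b1 = 4.2165.
SSres = 17.3402.
SStot = 1310.7500.
R^2 = 1 - 17.3402/1310.7500 = 0.9868.

0.9868


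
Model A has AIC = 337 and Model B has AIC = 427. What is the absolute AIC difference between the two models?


|AIC_A - AIC_B| = |337 - 427| = 90.
Model A is preferred (lower AIC).

90


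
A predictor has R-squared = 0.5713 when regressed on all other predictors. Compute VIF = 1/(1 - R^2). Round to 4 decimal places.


Denominator: 1 - 0.5713 = 0.4287.
VIF = 1 / 0.4287 = 2.3326.

2.3326


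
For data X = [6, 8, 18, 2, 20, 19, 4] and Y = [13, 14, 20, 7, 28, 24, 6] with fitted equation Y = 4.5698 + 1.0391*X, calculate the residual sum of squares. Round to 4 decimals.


Predicted values from Y = 4.5698 + 1.0391*X.
Residuals: [2.1956, 1.1174, -3.2736, 0.3520, 2.6482, -0.3127, -2.7262].
SSres = 31.4525.

31.4525


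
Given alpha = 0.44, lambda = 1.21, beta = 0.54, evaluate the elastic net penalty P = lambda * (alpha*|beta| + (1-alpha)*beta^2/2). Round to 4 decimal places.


L1 component = 0.44 * |0.54| = 0.2376.
L2 component = 0.56 * 0.54^2 / 2 = 0.0816.
Penalty = 1.21 * (0.2376 + 0.0816) = 1.21 * 0.3192 = 0.3863.

0.3863


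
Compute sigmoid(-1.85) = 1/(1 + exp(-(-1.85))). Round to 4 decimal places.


Compute exp(1.8500) = 6.3598.
Sigmoid = 1 / (1 + 6.3598) = 1 / 7.3598 = 0.1359.

0.1359


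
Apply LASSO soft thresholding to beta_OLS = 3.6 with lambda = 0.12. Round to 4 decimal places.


Absolute value: |3.6| = 3.6.
Compare to lambda = 0.12.
Since |beta| > lambda, coefficient = sign(beta)*(|beta| - lambda) = 3.4800.

3.4800


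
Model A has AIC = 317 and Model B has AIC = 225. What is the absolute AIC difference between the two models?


|AIC_A - AIC_B| = |317 - 225| = 92.
Model B is preferred (lower AIC).

92


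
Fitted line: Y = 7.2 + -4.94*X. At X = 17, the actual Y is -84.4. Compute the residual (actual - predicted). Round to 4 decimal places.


Predicted = 7.2 + -4.94 * 17 = -76.7800.
Residual = -84.4 - -76.7800 = -7.6200.

-7.6200


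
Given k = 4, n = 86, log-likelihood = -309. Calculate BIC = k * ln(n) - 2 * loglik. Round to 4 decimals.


ln(86) = 4.454347.
k * ln(n) = 4 * 4.454347 = 17.817388.
-2L = 618.
BIC = 17.817388 + 618 = 635.817388, which rounds to 635.8174.

635.8174


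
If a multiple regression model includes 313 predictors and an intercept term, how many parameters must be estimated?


Total coefficients = number of predictors + 1 (for the intercept).
= 313 + 1 = 314.

314


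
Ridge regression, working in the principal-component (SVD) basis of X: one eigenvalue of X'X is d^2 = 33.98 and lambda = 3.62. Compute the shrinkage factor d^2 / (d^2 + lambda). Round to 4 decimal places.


d^2 + lambda = 33.98 + 3.62 = 37.6000.
Shrinkage factor = 33.98/37.6000 = 0.9037.

0.9037


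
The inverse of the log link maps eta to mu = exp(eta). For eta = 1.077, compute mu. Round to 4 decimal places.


mu = exp(eta) = exp(1.077).
= 2.9359.

2.9359


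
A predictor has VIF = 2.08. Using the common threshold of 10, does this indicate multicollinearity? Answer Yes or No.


Check: VIF = 2.08 vs threshold = 10.
Since 2.08 < 10, the answer is No.

No


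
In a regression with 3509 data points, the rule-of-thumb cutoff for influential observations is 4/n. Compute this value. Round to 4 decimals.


Using the rule of thumb:
Threshold = 4 / 3509 = 0.0011.

0.0011


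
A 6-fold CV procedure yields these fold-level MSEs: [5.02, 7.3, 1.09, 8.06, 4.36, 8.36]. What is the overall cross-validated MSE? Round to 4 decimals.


Total MSE across folds = 34.1900.
CV-MSE = 34.1900/6 = 5.6983.

5.6983


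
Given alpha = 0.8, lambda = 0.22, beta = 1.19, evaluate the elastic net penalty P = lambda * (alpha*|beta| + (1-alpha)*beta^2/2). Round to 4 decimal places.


L1 component = 0.8 * |1.19| = 0.9520.
L2 component = 0.2 * 1.19^2 / 2 = 0.1416.
Penalty = 0.22 * (0.9520 + 0.1416) = 0.22 * 1.0936 = 0.2406.

0.2406


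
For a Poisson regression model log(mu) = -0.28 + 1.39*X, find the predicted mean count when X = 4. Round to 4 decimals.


Linear predictor: eta = -0.28 + (1.39)(4) = 5.2800.
Expected count: mu = exp(5.2800) = 196.3699.

196.3699


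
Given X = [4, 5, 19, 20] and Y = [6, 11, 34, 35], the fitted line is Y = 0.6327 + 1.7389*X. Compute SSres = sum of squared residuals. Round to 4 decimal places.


Compute predicted values, then residuals = yi - yhat_i.
Residuals: [-1.5883, 1.6728, 0.3282, -0.4107].
SSres = sum(residual^2) = 5.5973.

5.5973


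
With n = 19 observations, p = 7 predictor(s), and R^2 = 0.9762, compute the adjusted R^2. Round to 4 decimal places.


Plug in: Adj R^2 = 1 - (1 - 0.9762) * 18/11.
= 1 - 0.0238 * 18/11
= 1 - 0.4284 / 11
= 1 - 0.0389 = 0.9611.

0.9611


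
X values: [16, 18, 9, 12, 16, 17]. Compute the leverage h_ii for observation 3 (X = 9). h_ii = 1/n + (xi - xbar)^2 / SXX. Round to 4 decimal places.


Compute xbar = 14.6667 with n = 6 observations.
SXX = 59.3333.
Leverage = 1/6 + (9 - 14.6667)^2/59.3333 = 0.7079.

0.7079


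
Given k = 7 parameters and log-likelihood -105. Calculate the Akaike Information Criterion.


Compute:
2k = 2*7 = 14.
-2*loglik = -2*(-105) = 210.
AIC = 14 + 210 = 224.

224


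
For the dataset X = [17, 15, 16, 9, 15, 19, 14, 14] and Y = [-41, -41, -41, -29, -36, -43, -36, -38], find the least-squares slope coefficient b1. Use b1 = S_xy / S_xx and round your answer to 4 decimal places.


First compute the means: xbar = 14.8750, ybar = -38.1250.
Then S_xx = sum((xi - xbar)^2) = 58.8750.
S_xy = sum((xi - xbar)(yi - ybar)) = -85.1250.
b1 = S_xy / S_xx = -85.1250 / 58.8750 = -1.4459.

-1.4459


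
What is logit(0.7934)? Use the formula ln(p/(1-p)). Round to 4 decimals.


The odds are p/(1-p) = 0.7934 / 0.2066 = 3.8403.
logit(p) = ln(3.8403) = 1.3455.

1.3455


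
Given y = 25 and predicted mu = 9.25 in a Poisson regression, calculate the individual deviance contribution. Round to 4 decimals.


y/mu = 25/9.25 = 2.702703 (approx.), and ln(25/9.25) = 0.994252.
y * ln(y/mu) = 25 * 0.994252 = 24.856300.
y - mu = 15.75.
D = 2 * (24.856300 - 15.75) = 18.212600, which rounds to 18.2126.

18.2126


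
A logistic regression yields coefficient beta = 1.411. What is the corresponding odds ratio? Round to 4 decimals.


exp(1.411) = 4.1001.
So the odds ratio is 4.1001.

4.1001


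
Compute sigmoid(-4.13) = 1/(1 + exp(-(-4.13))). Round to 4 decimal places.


exp(4.1300) = 62.1779.
1 + exp(-z) = 63.1779.
sigmoid = 1/63.1779 = 0.0158.

0.0158


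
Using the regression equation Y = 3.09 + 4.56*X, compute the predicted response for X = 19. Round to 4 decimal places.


Predicted value:
Y = 3.09 + (4.56)(19) = 3.09 + 86.6400 = 89.7300.

89.7300


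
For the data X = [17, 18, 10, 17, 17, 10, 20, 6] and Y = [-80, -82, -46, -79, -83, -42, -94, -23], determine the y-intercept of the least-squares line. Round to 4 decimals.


The slope is b1 = -5.0820.
Sample means are xbar = 14.3750 and ybar = -66.1250.
Intercept: b0 = -66.1250 - (-5.0820)(14.3750) = 6.9281.

6.9281


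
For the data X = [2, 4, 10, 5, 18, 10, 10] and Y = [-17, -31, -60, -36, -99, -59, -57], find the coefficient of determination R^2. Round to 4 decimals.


After computing the OLS fit (b0=-9.3602, b1=-4.9742):
SSres = 16.7429, SStot = 4265.4286.
R^2 = 1 - 16.7429/4265.4286 = 0.9961.

0.9961


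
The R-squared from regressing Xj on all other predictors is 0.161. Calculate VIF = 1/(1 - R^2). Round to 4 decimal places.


Denominator: 1 - 0.161 = 0.839.
VIF = 1 / 0.839 = 1.1919.

1.1919


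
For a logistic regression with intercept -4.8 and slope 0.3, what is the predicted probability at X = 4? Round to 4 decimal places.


z = -4.8 + 0.3 * 4 = -3.6000.
Sigmoid: P = 1 / (1 + exp(3.6000)) = 0.0266.

0.0266


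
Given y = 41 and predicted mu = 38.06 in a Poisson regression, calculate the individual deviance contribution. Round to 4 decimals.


First: ln(41/38.06) = 0.074408.
Then: 41 * 0.074408 = 3.050728.
y - mu = 41 - 38.06 = 2.94.
D = 2(3.050728 - 2.94) = 0.221456, which rounds to 0.2215.

0.2215


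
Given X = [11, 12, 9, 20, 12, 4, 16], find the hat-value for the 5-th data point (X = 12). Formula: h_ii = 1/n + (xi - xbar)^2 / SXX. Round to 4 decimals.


Compute xbar = 12.0000 with n = 7 observations.
SXX = 154.0000.
Leverage = 1/7 + (12 - 12.0000)^2/154.0000 = 0.1429.

0.1429


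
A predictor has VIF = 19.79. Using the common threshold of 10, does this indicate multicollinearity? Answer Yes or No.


Check: VIF = 19.79 vs threshold = 10.
Since 19.79 >= 10, the answer is Yes.

Yes


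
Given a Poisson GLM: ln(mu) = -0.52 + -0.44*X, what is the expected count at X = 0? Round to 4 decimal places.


eta = -0.52 + -0.44 * 0 = -0.5200.
mu = exp(-0.5200) = 0.5945.

0.5945


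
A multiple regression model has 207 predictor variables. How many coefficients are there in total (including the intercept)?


Including the intercept, the model has 207 predictor coefficients + 1 intercept.
Total = 208.

208


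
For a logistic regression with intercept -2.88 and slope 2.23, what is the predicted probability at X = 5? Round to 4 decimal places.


z = -2.88 + 2.23 * 5 = 8.2700.
Sigmoid: P = 1 / (1 + exp(-8.2700)) = 0.9997.

0.9997


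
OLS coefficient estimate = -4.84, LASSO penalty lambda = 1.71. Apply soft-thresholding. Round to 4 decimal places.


Absolute value: |-4.84| = 4.84.
Compare to lambda = 1.71.
Since |beta| > lambda, coefficient = sign(beta)*(|beta| - lambda) = -3.1300.

-3.1300


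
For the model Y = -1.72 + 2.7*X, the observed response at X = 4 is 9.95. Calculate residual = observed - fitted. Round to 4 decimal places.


Predicted = -1.72 + 2.7 * 4 = 9.0800.
Residual = 9.95 - 9.0800 = 0.8700.

0.8700


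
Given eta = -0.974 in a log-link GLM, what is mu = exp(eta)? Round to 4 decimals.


The inverse log link gives:
mu = exp(-0.974) = 0.3776.

0.3776


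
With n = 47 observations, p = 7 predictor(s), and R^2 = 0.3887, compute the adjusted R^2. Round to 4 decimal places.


Using the formula:
(1 - 0.3887) = 0.6113.
Multiply by 46/39: 0.6113 * 46 = 28.1198, then 28.1198 / 39 = 0.7210.
Adj R^2 = 1 - 0.7210 = 0.2790.

0.2790


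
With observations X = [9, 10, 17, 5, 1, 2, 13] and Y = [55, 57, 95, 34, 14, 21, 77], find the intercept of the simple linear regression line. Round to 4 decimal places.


Compute b1 = 5.0404 from the OLS formula.
With xbar = 8.1429 and ybar = 50.4286, the intercept is:
b0 = 50.4286 - 5.0404 * 8.1429 = 9.3849.

9.3849


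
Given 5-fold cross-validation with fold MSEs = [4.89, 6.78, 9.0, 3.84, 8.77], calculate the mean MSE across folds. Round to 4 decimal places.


Sum of fold MSEs = 33.2800.
Average = 33.2800 / 5 = 6.6560.

6.6560


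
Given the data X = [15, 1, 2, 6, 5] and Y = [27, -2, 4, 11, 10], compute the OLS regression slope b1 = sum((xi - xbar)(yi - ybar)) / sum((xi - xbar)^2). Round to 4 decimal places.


First compute the means: xbar = 5.8000, ybar = 10.0000.
Then S_xx = sum((xi - xbar)^2) = 122.8000.
S_xy = sum((xi - xbar)(yi - ybar)) = 237.0000.
b1 = S_xy / S_xx = 237.0000 / 122.8000 = 1.9300.

1.9300


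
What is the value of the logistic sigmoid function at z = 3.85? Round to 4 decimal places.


Compute exp(-3.8500) = 0.0213.
Sigmoid = 1 / (1 + 0.0213) = 1 / 1.0213 = 0.9792.

0.9792


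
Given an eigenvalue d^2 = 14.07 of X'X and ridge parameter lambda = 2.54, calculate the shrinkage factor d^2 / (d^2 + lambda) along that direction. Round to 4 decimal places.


Denominator = d^2 + lambda = 14.07 + 2.54 = 16.6100.
Shrinkage = 14.07 / 16.6100 = 0.8471.

0.8471


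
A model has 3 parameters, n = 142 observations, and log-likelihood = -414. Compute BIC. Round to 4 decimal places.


k * ln(n) = 3 * ln(142) = 3 * 4.955827 = 14.867481.
-2 * loglik = -2 * (-414) = 828.
BIC = 14.867481 + 828 = 842.867481, which rounds to 842.8675.

842.8675


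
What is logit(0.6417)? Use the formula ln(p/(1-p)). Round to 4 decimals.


The odds are p/(1-p) = 0.6417 / 0.3583 = 1.7910.
logit(p) = ln(1.7910) = 0.5828.

0.5828


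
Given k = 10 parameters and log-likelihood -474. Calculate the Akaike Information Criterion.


AIC = 2k - 2*loglik = 2(10) - 2(-474).
= 20 + 948 = 968.

968


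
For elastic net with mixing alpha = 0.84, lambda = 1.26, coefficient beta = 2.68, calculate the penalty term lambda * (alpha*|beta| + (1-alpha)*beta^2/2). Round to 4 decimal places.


L1 component = 0.84 * |2.68| = 2.2512.
L2 component = 0.16 * 2.68^2 / 2 = 0.5746.
Penalty = 1.26 * (2.2512 + 0.5746) = 1.26 * 2.8258 = 3.5605.

3.5605


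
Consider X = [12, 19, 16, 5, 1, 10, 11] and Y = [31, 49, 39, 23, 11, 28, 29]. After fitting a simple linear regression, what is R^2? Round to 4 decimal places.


After computing the OLS fit (b0=9.7671, b1=1.9139):
SSres = 31.1848, SStot = 858.0000.
R^2 = 1 - 31.1848/858.0000 = 0.9637.

0.9637


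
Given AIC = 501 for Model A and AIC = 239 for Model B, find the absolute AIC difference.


Compute |501 - 239| = 262.
Model B has the smaller AIC.

262


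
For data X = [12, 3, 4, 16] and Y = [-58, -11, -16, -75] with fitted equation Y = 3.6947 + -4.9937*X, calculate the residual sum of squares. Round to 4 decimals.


Compute predicted values, then residuals = yi - yhat_i.
Residuals: [-1.7703, 0.2864, 0.2801, 1.2045].
SSres = sum(residual^2) = 4.7453.

4.7453


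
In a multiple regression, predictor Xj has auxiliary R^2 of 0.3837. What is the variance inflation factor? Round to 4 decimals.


VIF = 1 / (1 - 0.3837).
= 1 / 0.6163 = 1.6226.

1.6226


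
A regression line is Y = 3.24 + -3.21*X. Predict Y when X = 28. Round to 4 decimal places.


Predicted value:
Y = 3.24 + (-3.21)(28) = 3.24 + -89.8800 = -86.6400.

-86.6400


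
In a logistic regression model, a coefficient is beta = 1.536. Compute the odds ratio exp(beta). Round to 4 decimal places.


exp(1.536) = 4.6460.
So the odds ratio is 4.6460.

4.6460


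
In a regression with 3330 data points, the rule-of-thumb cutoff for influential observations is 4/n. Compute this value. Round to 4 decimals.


Cook's distance cutoff = 4/n = 4/3330.
= 0.0012.

0.0012


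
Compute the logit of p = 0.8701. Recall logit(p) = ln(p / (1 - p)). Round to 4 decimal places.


The odds are p/(1-p) = 0.8701 / 0.1299 = 6.6982.
logit(p) = ln(6.6982) = 1.9018.

1.9018


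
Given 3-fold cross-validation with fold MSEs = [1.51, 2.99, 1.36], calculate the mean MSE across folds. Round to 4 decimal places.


Sum of fold MSEs = 5.8600.
Average = 5.8600 / 3 = 1.9533.

1.9533


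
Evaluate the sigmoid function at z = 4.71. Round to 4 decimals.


exp(-4.7100) = 0.0090.
1 + exp(-z) = 1.0090.
sigmoid = 1/1.0090 = 0.9911.

0.9911


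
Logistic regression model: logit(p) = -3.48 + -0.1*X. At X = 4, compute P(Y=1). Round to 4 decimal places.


z = -3.48 + -0.1 * 4 = -3.8800.
Sigmoid: P = 1 / (1 + exp(3.8800)) = 0.0202.

0.0202


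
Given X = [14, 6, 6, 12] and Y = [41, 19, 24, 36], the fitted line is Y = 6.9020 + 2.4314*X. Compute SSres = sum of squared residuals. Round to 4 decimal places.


Compute predicted values, then residuals = yi - yhat_i.
Residuals: [0.0584, -2.4904, 2.5096, -0.0788].
SSres = sum(residual^2) = 12.5098.

12.5098


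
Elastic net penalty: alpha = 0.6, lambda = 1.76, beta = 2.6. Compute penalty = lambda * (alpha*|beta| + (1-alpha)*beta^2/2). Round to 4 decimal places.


L1 component = 0.6 * |2.6| = 1.5600.
L2 component = 0.4 * 2.6^2 / 2 = 1.3520.
Penalty = 1.76 * (1.5600 + 1.3520) = 1.76 * 2.9120 = 5.1251.

5.1251


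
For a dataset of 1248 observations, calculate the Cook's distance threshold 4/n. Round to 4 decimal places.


Cook's distance cutoff = 4/n = 4/1248.
= 0.0032.

0.0032


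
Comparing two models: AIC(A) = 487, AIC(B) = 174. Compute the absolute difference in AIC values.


Absolute difference = |487 - 174| = 313.
The model with lower AIC (B) is preferred.

313


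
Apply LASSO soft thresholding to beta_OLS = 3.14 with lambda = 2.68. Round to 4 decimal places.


Check: |3.14| = 3.14 vs lambda = 2.68.
Since |beta| > lambda, coefficient = sign(beta)*(|beta| - lambda) = 0.4600.
Soft-thresholded coefficient = 0.4600.

0.4600


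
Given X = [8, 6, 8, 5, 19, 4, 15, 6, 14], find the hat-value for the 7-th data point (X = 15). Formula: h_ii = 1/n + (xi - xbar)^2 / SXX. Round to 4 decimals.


Compute xbar = 9.4444 with n = 9 observations.
SXX = 220.2222.
Leverage = 1/9 + (15 - 9.4444)^2/220.2222 = 0.2513.

0.2513


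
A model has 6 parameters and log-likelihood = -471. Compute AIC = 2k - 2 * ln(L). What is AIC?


Compute:
2k = 2*6 = 12.
-2*loglik = -2*(-471) = 942.
AIC = 12 + 942 = 954.

954


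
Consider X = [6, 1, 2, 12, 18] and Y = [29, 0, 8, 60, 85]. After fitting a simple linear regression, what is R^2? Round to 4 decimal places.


Fit the OLS line: b0 = -2.4629, b1 = 4.9824.
SSres = 21.1367.
SStot = 5105.2000.
R^2 = 1 - 21.1367/5105.2000 = 0.9959.

0.9959


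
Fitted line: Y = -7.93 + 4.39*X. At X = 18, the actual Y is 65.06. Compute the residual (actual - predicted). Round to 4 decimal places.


Predicted = -7.93 + 4.39 * 18 = 71.0900.
Residual = 65.06 - 71.0900 = -6.0300.

-6.0300


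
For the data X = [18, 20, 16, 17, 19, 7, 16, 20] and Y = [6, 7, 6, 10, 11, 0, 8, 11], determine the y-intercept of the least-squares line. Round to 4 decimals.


The slope is b1 = 0.7275.
Sample means are xbar = 16.6250 and ybar = 7.3750.
Intercept: b0 = 7.3750 - (0.7275)(16.6250) = -4.7205.

-4.7205


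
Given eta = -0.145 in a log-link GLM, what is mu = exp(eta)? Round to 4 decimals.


The inverse log link gives:
mu = exp(-0.145) = 0.8650.

0.8650


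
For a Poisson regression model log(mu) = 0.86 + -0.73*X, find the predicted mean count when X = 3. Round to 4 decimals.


Compute eta = 0.86 + -0.73 * 3 = -1.3300.
Apply inverse link: mu = e^-1.3300 = 0.2645.

0.2645


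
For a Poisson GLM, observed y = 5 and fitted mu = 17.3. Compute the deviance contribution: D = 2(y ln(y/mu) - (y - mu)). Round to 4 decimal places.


First: ln(5/17.3) = -1.241269.
Then: 5 * -1.241269 = -6.206345.
y - mu = 5 - 17.3 = -12.3.
D = 2(-6.206345 - -12.3) = 12.187310, which rounds to 12.1873.

12.1873


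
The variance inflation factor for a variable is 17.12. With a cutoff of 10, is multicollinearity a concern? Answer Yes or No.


Compare VIF = 17.12 to the threshold of 10.
17.12 >= 10, so the answer is Yes.

Yes


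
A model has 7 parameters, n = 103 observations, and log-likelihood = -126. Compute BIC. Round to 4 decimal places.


k * ln(n) = 7 * ln(103) = 7 * 4.634729 = 32.443103.
-2 * loglik = -2 * (-126) = 252.
BIC = 32.443103 + 252 = 284.443103, which rounds to 284.4431.

284.4431


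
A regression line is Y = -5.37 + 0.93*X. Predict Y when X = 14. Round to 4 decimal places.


Predicted value:
Y = -5.37 + (0.93)(14) = -5.37 + 13.0200 = 7.6500.

7.6500


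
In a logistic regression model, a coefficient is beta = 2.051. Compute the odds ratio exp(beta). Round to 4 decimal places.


exp(2.051) = 7.7757.
So the odds ratio is 7.7757.

7.7757


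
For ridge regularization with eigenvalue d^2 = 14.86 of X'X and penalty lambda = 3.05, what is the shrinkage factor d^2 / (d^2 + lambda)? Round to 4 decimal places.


Denominator = d^2 + lambda = 14.86 + 3.05 = 17.9100.
Shrinkage = 14.86 / 17.9100 = 0.8297.

0.8297


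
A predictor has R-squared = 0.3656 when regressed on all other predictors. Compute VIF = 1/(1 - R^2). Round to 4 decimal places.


VIF = 1 / (1 - 0.3656).
= 1 / 0.6344 = 1.5763.

1.5763


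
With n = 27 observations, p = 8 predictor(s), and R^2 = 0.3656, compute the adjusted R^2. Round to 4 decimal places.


Plug in: Adj R^2 = 1 - (1 - 0.3656) * 26/18.
= 1 - 0.6344 * 26/18
= 1 - 16.4944 / 18
= 1 - 0.9164 = 0.0836.

0.0836


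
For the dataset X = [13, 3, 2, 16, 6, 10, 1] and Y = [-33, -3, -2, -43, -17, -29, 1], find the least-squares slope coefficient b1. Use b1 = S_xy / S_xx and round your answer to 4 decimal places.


First compute the means: xbar = 7.2857, ybar = -18.0000.
Then S_xx = sum((xi - xbar)^2) = 203.4286.
S_xy = sum((xi - xbar)(yi - ybar)) = -603.0000.
b1 = S_xy / S_xx = -603.0000 / 203.4286 = -2.9642.

-2.9642


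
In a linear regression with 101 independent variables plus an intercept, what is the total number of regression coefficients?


Each predictor gets one coefficient, plus one intercept.
Total parameters = 101 + 1 = 102.

102


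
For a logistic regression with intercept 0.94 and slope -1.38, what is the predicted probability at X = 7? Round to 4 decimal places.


Linear predictor: z = 0.94 + -1.38 * 7 = -8.7200.
P = 1/(1 + exp(8.7200)) = 1/(1 + 6124.1791) = 0.0002.

0.0002


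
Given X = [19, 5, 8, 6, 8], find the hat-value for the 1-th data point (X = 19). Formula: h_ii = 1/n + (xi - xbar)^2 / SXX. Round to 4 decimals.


Mean of X: xbar = 9.2000.
SXX = 126.8000.
For X = 19: h = 1/5 + (19 - 9.2000)^2/126.8000 = 0.9574.

0.9574


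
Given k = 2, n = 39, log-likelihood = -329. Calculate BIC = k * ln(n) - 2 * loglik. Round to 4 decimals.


ln(39) = 3.663562.
k * ln(n) = 2 * 3.663562 = 7.327124.
-2L = 658.
BIC = 7.327124 + 658 = 665.327124, which rounds to 665.3271.

665.3271


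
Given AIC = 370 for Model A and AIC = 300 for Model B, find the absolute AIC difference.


|AIC_A - AIC_B| = |370 - 300| = 70.
Model B is preferred (lower AIC).

70


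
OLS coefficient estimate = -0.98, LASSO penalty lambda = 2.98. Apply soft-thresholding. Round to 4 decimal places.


Check: |-0.98| = 0.98 vs lambda = 2.98.
Since |beta| <= lambda, the coefficient is set to 0.
Soft-thresholded coefficient = 0.0000.

0.0000


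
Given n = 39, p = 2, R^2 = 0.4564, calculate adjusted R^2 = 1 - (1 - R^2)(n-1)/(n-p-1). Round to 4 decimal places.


Plug in: Adj R^2 = 1 - (1 - 0.4564) * 38/36.
= 1 - 0.5436 * 38/36
= 1 - 20.6568 / 36
= 1 - 0.5738 = 0.4262.

0.4262


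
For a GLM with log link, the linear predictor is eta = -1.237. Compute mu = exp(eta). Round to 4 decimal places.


mu = exp(eta) = exp(-1.237).
= 0.2903.

0.2903


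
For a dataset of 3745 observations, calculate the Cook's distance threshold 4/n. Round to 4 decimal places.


Using the rule of thumb:
Threshold = 4 / 3745 = 0.0011.

0.0011


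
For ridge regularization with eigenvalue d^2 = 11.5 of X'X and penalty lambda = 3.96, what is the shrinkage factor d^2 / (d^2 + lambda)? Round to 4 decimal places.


Compute the denominator: 11.5 + 3.96 = 15.4600.
Shrinkage factor = 11.5 / 15.4600 = 0.7439.

0.7439


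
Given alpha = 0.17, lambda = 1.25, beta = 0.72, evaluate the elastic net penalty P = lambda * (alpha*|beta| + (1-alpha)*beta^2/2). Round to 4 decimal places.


alpha * |beta| = 0.17 * 0.72 = 0.1224.
(1-alpha) * beta^2/2 = 0.83 * 0.5184/2 = 0.2151.
Total = 1.25 * (0.1224 + 0.2151) = 0.4219.

0.4219
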